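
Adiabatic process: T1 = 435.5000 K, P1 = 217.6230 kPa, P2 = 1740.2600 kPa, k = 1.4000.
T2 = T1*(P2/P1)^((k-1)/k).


(k-1)/k = 0.2857
(P2/P1)^exp = 1.8112
T2 = 435.5000 * 1.8112 = 788.7916 K

788.7916 K


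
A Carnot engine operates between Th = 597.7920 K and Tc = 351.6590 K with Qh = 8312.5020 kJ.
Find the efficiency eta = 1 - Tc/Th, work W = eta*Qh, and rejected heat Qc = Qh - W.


eta = 1 - 351.6590/597.7920 = 0.4117
W = 0.4117 * 8312.5020 = 3422.5635 kJ
Qc = 8312.5020 - 3422.5635 = 4889.9385 kJ

eta = 41.1737%, W = 3422.5635 kJ, Qc = 4889.9385 kJ


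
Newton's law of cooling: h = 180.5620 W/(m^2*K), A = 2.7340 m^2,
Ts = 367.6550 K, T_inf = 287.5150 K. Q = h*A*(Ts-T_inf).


dT = 80.1400 K
Q = 180.5620 * 2.7340 * 80.1400 = 39561.6326 W

39561.6326 W


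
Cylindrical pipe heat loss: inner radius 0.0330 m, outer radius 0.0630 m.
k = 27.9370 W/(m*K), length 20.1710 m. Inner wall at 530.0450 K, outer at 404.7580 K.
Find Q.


dT = 125.2870 K
ln(ro/ri) = 0.6466
Q = 2*pi*27.9370*20.1710*125.2870 / 0.6466 = 686023.7170 W

686023.7170 W


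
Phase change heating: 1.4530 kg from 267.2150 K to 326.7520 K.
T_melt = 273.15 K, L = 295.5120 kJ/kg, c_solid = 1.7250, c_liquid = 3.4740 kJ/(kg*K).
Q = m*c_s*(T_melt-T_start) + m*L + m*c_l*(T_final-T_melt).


Q1 (sensible, solid) = 1.4530 * 1.7250 * 5.9350 = 14.8756 kJ
Q2 (latent) = 1.4530 * 295.5120 = 429.3789 kJ
Q3 (sensible, liquid) = 1.4530 * 3.4740 * 53.6020 = 270.5680 kJ
Q_total = 714.8226 kJ

714.8226 kJ


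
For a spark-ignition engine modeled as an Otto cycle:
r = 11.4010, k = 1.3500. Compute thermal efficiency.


r^(k-1) = 2.3439
eta = 1 - 1/2.3439 = 0.5734 = 57.3352%

57.3352%


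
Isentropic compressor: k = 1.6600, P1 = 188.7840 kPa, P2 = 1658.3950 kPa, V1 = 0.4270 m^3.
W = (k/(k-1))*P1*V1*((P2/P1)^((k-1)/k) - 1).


(k-1)/k = 0.3976
(P2/P1)^exp = 2.3725
W = 2.5152 * 188.7840 * 0.4270 * (2.3725 - 1) = 278.2819 kJ

278.2819 kJ


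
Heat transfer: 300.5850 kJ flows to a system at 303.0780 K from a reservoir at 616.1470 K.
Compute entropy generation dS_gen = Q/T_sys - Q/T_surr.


dS_sys = 300.5850/303.0780 = 0.9918 kJ/K
dS_surr = -300.5850/616.1470 = -0.4878 kJ/K
dS_gen = 0.9918 - 0.4878 = 0.5039 kJ/K (irreversible)

dS_gen = 0.5039 kJ/K, irreversible


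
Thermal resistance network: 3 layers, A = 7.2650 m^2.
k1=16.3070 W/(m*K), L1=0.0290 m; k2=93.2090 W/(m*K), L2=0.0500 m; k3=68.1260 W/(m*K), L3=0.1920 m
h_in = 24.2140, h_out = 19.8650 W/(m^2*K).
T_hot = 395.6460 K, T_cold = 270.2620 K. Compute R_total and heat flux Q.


R_conv_in = 1/(24.2140*7.2650) = 0.0057
R_1 = 0.0290/(16.3070*7.2650) = 0.0002
R_2 = 0.0500/(93.2090*7.2650) = 7.3837e-05
R_3 = 0.1920/(68.1260*7.2650) = 0.0004
R_conv_out = 1/(19.8650*7.2650) = 0.0069
R_total = 0.0133 K/W
Q = 125.3840 / 0.0133 = 9413.0644 W

R_total = 0.0133 K/W, Q = 9413.0644 W


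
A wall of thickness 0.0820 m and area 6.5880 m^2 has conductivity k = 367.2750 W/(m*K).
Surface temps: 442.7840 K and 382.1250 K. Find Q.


dT = 60.6590 K
Q = 367.2750 * 6.5880 * 60.6590 / 0.0820 = 1789890.0424 W

1789890.0424 W


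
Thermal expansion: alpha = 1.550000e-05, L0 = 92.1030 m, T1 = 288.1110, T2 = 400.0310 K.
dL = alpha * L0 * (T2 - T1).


dT = 111.9200 K
dL = 1.550000e-05 * 92.1030 * 111.9200 = 0.159777 m
L_final = 92.262777 m

dL = 0.159777 m


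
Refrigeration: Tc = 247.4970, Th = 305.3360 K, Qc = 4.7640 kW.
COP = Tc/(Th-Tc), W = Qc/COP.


COP = 247.4970 / 57.8390 = 4.2791
W = 4.7640 / 4.2791 = 1.1133 kW

COP = 4.2791, W = 1.1133 kW


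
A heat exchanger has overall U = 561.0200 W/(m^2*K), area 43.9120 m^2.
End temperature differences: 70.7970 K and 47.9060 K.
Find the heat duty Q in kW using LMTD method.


LMTD = 58.6083 K
Q = 561.0200 * 43.9120 * 58.6083 = 1443846.1490 W = 1443.8461 kW

1443.8461 kW


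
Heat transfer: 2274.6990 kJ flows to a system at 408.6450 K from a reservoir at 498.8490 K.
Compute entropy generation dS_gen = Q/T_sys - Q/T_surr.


dS_sys = 2274.6990/408.6450 = 5.5664 kJ/K
dS_surr = -2274.6990/498.8490 = -4.5599 kJ/K
dS_gen = 5.5664 - 4.5599 = 1.0065 kJ/K (irreversible)

dS_gen = 1.0065 kJ/K, irreversible


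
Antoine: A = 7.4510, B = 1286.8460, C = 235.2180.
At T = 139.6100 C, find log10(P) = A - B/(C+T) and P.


C+T = 374.8280
B/(C+T) = 3.4332
log10(P) = 7.4510 - 3.4332 = 4.0178
P = 10^4.0178 = 10419.2387 mmHg

10419.2387 mmHg


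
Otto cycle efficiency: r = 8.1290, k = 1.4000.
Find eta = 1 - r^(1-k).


r^(k-1) = 2.3121
eta = 1 - 1/2.3121 = 0.5675 = 56.7501%

56.7501%


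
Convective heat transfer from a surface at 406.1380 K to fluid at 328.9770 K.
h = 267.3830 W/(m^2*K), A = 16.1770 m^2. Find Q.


dT = 77.1610 K
Q = 267.3830 * 16.1770 * 77.1610 = 333756.4171 W

333756.4171 W


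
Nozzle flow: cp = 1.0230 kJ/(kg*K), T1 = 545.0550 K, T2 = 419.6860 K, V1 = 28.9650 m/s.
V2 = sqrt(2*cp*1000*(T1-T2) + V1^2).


dT = 125.3690 K
2*cp*1000*dT = 256504.9740
V1^2 = 838.9712
V2 = sqrt(257343.9452) = 507.2908 m/s

507.2908 m/s


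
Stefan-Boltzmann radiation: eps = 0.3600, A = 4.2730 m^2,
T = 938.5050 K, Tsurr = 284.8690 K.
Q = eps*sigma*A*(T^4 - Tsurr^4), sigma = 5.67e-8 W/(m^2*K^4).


T^4 = 7.7579e+11
Tsurr^4 = 6.5854e+09
Q = 0.3600 * 5.67e-8 * 4.2730 * 7.6921e+11 = 67090.7337 W

67090.7337 W


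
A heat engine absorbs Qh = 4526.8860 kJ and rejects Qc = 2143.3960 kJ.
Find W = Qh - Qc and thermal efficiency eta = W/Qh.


W = 4526.8860 - 2143.3960 = 2383.4900 kJ
eta = 2383.4900 / 4526.8860 = 0.5265 = 52.6519%

W = 2383.4900 kJ, eta = 52.6519%


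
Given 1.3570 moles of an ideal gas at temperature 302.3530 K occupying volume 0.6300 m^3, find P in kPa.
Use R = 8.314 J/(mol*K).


P = nRT/V = 1.3570 * 8.314 * 302.3530 / 0.6300
= 3411.1762 / 0.6300 = 5414.5654 Pa = 5.4146 kPa

5.4146 kPa


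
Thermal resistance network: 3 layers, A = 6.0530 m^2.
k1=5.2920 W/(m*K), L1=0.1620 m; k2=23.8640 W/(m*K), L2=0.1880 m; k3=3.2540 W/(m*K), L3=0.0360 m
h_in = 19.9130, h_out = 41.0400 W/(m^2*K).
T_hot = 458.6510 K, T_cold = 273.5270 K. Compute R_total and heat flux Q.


R_conv_in = 1/(19.9130*6.0530) = 0.0083
R_1 = 0.1620/(5.2920*6.0530) = 0.0051
R_2 = 0.1880/(23.8640*6.0530) = 0.0013
R_3 = 0.0360/(3.2540*6.0530) = 0.0018
R_conv_out = 1/(41.0400*6.0530) = 0.0040
R_total = 0.0205 K/W
Q = 185.1240 / 0.0205 = 9026.6600 W

R_total = 0.0205 K/W, Q = 9026.6600 W


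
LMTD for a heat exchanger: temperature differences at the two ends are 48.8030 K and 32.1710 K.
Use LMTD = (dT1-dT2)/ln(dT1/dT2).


dT1/dT2 = 1.5170
ln(dT1/dT2) = 0.4167
LMTD = 16.6320 / 0.4167 = 39.9111 K

39.9111 K


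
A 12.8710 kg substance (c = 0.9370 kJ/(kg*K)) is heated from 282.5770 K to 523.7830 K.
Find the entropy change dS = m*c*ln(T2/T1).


T2/T1 = 1.8536
ln(T2/T1) = 0.6171
dS = 12.8710 * 0.9370 * 0.6171 = 7.4426 kJ/K

7.4426 kJ/K


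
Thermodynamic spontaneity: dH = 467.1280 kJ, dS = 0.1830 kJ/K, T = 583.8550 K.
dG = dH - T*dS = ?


T*dS = 583.8550 * 0.1830 = 106.8455 kJ
dG = 467.1280 - 106.8455 = 360.2825 kJ (non-spontaneous)

dG = 360.2825 kJ, non-spontaneous


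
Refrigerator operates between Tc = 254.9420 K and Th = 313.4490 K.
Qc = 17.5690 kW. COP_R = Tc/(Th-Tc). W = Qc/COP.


COP = 254.9420 / 58.5070 = 4.3575
W = 17.5690 / 4.3575 = 4.0319 kW

COP = 4.3575, W = 4.0319 kW


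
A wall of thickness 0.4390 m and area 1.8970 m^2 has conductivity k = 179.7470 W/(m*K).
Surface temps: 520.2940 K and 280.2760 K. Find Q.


dT = 240.0180 K
Q = 179.7470 * 1.8970 * 240.0180 / 0.4390 = 186426.7695 W

186426.7695 W


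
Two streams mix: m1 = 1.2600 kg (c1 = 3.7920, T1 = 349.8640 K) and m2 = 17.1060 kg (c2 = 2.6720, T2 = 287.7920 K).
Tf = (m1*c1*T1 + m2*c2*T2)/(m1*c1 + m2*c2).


num = 14825.7979
den = 50.4852
Tf = 293.6665 K

293.6665 K


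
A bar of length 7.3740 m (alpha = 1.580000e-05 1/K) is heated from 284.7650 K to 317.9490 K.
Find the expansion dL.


dT = 33.1840 K
dL = 1.580000e-05 * 7.3740 * 33.1840 = 0.003866 m
L_final = 7.377866 m

dL = 0.003866 m


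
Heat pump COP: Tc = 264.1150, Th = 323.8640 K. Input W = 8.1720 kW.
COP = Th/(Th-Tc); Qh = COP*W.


COP = 323.8640 / 59.7490 = 5.4204
Qh = 5.4204 * 8.1720 = 44.2956 kW

COP = 5.4204, Qh = 44.2956 kW


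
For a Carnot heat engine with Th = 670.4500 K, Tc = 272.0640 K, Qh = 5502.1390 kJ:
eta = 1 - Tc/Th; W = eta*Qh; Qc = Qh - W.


eta = 1 - 272.0640/670.4500 = 0.5942
W = 0.5942 * 5502.1390 = 3269.4088 kJ
Qc = 5502.1390 - 3269.4088 = 2232.7302 kJ

eta = 59.4207%, W = 3269.4088 kJ, Qc = 2232.7302 kJ


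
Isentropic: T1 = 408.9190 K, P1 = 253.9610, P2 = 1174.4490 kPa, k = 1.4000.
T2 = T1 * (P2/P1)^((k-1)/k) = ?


(k-1)/k = 0.2857
(P2/P1)^exp = 1.5489
T2 = 408.9190 * 1.5489 = 633.3685 K

633.3685 K


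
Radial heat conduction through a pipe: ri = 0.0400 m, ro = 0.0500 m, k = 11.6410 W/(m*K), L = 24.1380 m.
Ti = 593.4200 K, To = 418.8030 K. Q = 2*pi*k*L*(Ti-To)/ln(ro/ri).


dT = 174.6170 K
ln(ro/ri) = 0.2231
Q = 2*pi*11.6410*24.1380*174.6170 / 0.2231 = 1381572.3170 W

1381572.3170 W


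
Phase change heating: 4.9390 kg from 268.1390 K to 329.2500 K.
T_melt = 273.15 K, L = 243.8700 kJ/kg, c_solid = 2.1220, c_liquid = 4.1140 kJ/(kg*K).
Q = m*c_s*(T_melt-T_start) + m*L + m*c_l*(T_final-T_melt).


Q1 (sensible, solid) = 4.9390 * 2.1220 * 5.0110 = 52.5181 kJ
Q2 (latent) = 4.9390 * 243.8700 = 1204.4739 kJ
Q3 (sensible, liquid) = 4.9390 * 4.1140 * 56.1000 = 1139.8985 kJ
Q_total = 2396.8905 kJ

2396.8905 kJ


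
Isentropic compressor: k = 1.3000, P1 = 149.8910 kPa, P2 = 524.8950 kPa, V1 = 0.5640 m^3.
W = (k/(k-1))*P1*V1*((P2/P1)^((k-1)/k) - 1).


(k-1)/k = 0.2308
(P2/P1)^exp = 1.3354
W = 4.3333 * 149.8910 * 0.5640 * (1.3354 - 1) = 122.8633 kJ

122.8633 kJ


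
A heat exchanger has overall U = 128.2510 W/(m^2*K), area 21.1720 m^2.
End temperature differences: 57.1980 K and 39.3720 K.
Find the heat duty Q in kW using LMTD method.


LMTD = 47.7315 K
Q = 128.2510 * 21.1720 * 47.7315 = 129606.7945 W = 129.6068 kW

129.6068 kW


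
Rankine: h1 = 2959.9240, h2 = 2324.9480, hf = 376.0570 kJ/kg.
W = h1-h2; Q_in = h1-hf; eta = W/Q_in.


W = 634.9760 kJ/kg
Q_in = 2583.8670 kJ/kg
eta = 0.2457 = 24.5746%

eta = 24.5746%


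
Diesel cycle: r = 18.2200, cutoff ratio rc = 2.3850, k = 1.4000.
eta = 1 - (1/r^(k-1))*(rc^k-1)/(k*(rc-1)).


r^(k-1) = 3.1932
rc^k = 3.3766
eta = 0.6161 = 61.6147%

61.6147%


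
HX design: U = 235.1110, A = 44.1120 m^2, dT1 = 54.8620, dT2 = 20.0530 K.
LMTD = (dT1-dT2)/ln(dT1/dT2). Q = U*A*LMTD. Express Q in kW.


LMTD = 34.5862 K
Q = 235.1110 * 44.1120 * 34.5862 = 358700.8599 W = 358.7009 kW

358.7009 kW


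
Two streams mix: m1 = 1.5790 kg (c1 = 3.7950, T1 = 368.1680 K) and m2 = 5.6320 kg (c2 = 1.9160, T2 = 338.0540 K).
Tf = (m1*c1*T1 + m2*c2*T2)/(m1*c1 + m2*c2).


num = 5854.0859
den = 16.7832
Tf = 348.8059 K

348.8059 K


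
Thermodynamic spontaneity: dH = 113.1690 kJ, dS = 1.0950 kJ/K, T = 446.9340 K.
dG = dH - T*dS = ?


T*dS = 446.9340 * 1.0950 = 489.3927 kJ
dG = 113.1690 - 489.3927 = -376.2237 kJ (spontaneous)

dG = -376.2237 kJ, spontaneous


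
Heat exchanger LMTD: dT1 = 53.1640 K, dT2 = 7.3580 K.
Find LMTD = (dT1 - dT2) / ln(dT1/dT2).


dT1/dT2 = 7.2253
ln(dT1/dT2) = 1.9776
LMTD = 45.8060 / 1.9776 = 23.1625 K

23.1625 K


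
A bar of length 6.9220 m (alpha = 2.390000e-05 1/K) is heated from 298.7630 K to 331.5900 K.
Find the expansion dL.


dT = 32.8270 K
dL = 2.390000e-05 * 6.9220 * 32.8270 = 0.005431 m
L_final = 6.927431 m

dL = 0.005431 m


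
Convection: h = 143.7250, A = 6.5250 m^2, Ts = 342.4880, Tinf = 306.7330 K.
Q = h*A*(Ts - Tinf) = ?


dT = 35.7550 K
Q = 143.7250 * 6.5250 * 35.7550 = 33531.2401 W

33531.2401 W


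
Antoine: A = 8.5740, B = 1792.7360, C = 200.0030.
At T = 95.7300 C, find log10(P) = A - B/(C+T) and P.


C+T = 295.7330
B/(C+T) = 6.0620
log10(P) = 8.5740 - 6.0620 = 2.5120
P = 10^2.5120 = 325.0808 mmHg

325.0808 mmHg


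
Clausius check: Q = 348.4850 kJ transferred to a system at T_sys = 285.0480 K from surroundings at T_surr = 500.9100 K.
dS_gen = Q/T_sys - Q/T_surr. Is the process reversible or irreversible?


dS_sys = 348.4850/285.0480 = 1.2225 kJ/K
dS_surr = -348.4850/500.9100 = -0.6957 kJ/K
dS_gen = 1.2225 - 0.6957 = 0.5268 kJ/K (irreversible)

dS_gen = 0.5268 kJ/K, irreversible


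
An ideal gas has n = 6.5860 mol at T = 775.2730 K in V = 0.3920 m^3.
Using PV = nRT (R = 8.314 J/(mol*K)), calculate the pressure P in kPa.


P = nRT/V = 6.5860 * 8.314 * 775.2730 / 0.3920
= 42450.8515 / 0.3920 = 108292.9885 Pa = 108.2930 kPa

108.2930 kPa


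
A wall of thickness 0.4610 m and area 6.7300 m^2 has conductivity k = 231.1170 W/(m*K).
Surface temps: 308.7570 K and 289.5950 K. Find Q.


dT = 19.1620 K
Q = 231.1170 * 6.7300 * 19.1620 / 0.4610 = 64652.7297 W

64652.7297 W


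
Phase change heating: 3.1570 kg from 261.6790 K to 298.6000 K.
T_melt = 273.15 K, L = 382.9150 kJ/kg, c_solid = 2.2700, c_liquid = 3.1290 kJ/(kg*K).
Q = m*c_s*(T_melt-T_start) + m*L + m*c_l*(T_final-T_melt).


Q1 (sensible, solid) = 3.1570 * 2.2700 * 11.4710 = 82.2057 kJ
Q2 (latent) = 3.1570 * 382.9150 = 1208.8627 kJ
Q3 (sensible, liquid) = 3.1570 * 3.1290 * 25.4500 = 251.4015 kJ
Q_total = 1542.4699 kJ

1542.4699 kJ


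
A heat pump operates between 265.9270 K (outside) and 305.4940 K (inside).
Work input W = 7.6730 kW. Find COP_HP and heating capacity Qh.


COP = 305.4940 / 39.5670 = 7.7209
Qh = 7.7209 * 7.6730 = 59.2427 kW

COP = 7.7209, Qh = 59.2427 kW


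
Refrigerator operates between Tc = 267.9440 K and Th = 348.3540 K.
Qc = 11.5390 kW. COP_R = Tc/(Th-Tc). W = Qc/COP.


COP = 267.9440 / 80.4100 = 3.3322
W = 11.5390 / 3.3322 = 3.4629 kW

COP = 3.3322, W = 3.4629 kW


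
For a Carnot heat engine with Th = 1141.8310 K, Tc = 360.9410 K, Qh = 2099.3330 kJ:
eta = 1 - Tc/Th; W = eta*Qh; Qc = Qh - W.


eta = 1 - 360.9410/1141.8310 = 0.6839
W = 0.6839 * 2099.3330 = 1435.7187 kJ
Qc = 2099.3330 - 1435.7187 = 663.6143 kJ

eta = 68.3893%, W = 1435.7187 kJ, Qc = 663.6143 kJ


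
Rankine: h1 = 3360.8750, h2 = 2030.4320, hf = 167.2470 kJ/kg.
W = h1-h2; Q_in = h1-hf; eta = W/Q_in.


W = 1330.4430 kJ/kg
Q_in = 3193.6280 kJ/kg
eta = 0.4166 = 41.6593%

eta = 41.6593%


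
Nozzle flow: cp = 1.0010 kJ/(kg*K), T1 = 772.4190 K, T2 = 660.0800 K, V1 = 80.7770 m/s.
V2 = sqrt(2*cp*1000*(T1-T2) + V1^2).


dT = 112.3390 K
2*cp*1000*dT = 224902.6780
V1^2 = 6524.9237
V2 = sqrt(231427.6017) = 481.0692 m/s

481.0692 m/s


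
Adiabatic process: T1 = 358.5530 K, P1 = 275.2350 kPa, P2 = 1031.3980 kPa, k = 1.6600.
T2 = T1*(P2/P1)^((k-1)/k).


(k-1)/k = 0.3976
(P2/P1)^exp = 1.6909
T2 = 358.5530 * 1.6909 = 606.2614 K

606.2614 K


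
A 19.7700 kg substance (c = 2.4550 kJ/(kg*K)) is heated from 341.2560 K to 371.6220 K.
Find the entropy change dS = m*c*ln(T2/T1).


T2/T1 = 1.0890
ln(T2/T1) = 0.0852
dS = 19.7700 * 2.4550 * 0.0852 = 4.1374 kJ/K

4.1374 kJ/K


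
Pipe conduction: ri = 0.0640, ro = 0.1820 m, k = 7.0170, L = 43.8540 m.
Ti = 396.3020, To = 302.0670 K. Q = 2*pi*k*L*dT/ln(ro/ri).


dT = 94.2350 K
ln(ro/ri) = 1.0451
Q = 2*pi*7.0170*43.8540*94.2350 / 1.0451 = 174335.2207 W

174335.2207 W


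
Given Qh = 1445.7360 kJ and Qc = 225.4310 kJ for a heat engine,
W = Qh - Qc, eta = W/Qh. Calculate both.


W = 1445.7360 - 225.4310 = 1220.3050 kJ
eta = 1220.3050 / 1445.7360 = 0.8441 = 84.4072%

W = 1220.3050 kJ, eta = 84.4072%


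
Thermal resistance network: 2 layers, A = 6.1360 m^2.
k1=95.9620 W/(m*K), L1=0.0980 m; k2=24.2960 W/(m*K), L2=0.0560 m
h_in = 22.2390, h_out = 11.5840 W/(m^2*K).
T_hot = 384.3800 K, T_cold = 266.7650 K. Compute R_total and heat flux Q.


R_conv_in = 1/(22.2390*6.1360) = 0.0073
R_1 = 0.0980/(95.9620*6.1360) = 0.0002
R_2 = 0.0560/(24.2960*6.1360) = 0.0004
R_conv_out = 1/(11.5840*6.1360) = 0.0141
R_total = 0.0219 K/W
Q = 117.6150 / 0.0219 = 5360.9827 W

R_total = 0.0219 K/W, Q = 5360.9827 W


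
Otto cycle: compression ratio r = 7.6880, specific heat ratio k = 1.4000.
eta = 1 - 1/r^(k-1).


r^(k-1) = 2.2611
eta = 1 - 1/2.2611 = 0.5577 = 55.7743%

55.7743%


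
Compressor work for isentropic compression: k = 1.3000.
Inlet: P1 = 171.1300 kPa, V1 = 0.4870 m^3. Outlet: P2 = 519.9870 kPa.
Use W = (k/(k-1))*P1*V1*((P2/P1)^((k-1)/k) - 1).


(k-1)/k = 0.2308
(P2/P1)^exp = 1.2924
W = 4.3333 * 171.1300 * 0.4870 * (1.2924 - 1) = 105.5844 kJ

105.5844 kJ


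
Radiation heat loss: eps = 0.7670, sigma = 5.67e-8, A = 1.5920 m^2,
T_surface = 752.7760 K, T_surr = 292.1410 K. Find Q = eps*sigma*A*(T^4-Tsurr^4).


T^4 = 3.2112e+11
Tsurr^4 = 7.2840e+09
Q = 0.7670 * 5.67e-8 * 1.5920 * 3.1383e+11 = 21728.0047 W

21728.0047 W


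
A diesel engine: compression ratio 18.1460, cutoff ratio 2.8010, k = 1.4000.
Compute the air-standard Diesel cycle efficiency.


r^(k-1) = 3.1880
rc^k = 4.2290
eta = 0.5983 = 59.8288%

59.8288%


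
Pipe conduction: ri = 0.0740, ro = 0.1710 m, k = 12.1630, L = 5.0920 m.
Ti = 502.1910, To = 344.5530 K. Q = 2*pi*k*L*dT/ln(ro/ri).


dT = 157.6380 K
ln(ro/ri) = 0.8376
Q = 2*pi*12.1630*5.0920*157.6380 / 0.8376 = 73237.5849 W

73237.5849 W


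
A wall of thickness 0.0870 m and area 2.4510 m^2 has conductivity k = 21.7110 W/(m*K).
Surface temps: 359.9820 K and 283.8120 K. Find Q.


dT = 76.1700 K
Q = 21.7110 * 2.4510 * 76.1700 / 0.0870 = 46589.4777 W

46589.4777 W


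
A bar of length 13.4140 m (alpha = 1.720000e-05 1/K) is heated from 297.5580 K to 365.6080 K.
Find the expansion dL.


dT = 68.0500 K
dL = 1.720000e-05 * 13.4140 * 68.0500 = 0.015701 m
L_final = 13.429701 m

dL = 0.015701 m


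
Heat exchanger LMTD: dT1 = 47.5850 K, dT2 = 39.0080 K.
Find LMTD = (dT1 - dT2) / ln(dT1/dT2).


dT1/dT2 = 1.2199
ln(dT1/dT2) = 0.1988
LMTD = 8.5770 / 0.1988 = 43.1545 K

43.1545 K


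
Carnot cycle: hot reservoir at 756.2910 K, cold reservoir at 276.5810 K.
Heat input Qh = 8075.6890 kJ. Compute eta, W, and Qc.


eta = 1 - 276.5810/756.2910 = 0.6343
W = 0.6343 * 8075.6890 = 5122.3521 kJ
Qc = 8075.6890 - 5122.3521 = 2953.3369 kJ

eta = 63.4293%, W = 5122.3521 kJ, Qc = 2953.3369 kJ


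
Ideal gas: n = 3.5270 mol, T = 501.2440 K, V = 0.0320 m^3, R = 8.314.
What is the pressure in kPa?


P = nRT/V = 3.5270 * 8.314 * 501.2440 / 0.0320
= 14698.2174 / 0.0320 = 459319.2940 Pa = 459.3193 kPa

459.3193 kPa


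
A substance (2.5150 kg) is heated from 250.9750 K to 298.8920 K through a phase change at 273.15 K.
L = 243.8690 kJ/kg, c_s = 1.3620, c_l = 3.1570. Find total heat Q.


Q1 (sensible, solid) = 2.5150 * 1.3620 * 22.1750 = 75.9589 kJ
Q2 (latent) = 2.5150 * 243.8690 = 613.3305 kJ
Q3 (sensible, liquid) = 2.5150 * 3.1570 * 25.7420 = 204.3877 kJ
Q_total = 893.6772 kJ

893.6772 kJ


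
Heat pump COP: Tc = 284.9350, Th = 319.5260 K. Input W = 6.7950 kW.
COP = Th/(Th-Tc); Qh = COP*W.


COP = 319.5260 / 34.5910 = 9.2373
Qh = 9.2373 * 6.7950 = 62.7672 kW

COP = 9.2373, Qh = 62.7672 kW


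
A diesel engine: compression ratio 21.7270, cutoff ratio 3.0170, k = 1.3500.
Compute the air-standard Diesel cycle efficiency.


r^(k-1) = 2.9373
rc^k = 4.4404
eta = 0.5698 = 56.9845%

56.9845%


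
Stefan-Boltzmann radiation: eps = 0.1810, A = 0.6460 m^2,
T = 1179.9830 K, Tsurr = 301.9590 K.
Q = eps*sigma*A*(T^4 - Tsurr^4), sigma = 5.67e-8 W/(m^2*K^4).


T^4 = 1.9387e+12
Tsurr^4 = 8.3137e+09
Q = 0.1810 * 5.67e-8 * 0.6460 * 1.9304e+12 = 12797.6653 W

12797.6653 W


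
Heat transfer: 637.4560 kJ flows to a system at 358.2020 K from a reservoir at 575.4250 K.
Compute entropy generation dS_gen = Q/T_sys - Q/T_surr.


dS_sys = 637.4560/358.2020 = 1.7796 kJ/K
dS_surr = -637.4560/575.4250 = -1.1078 kJ/K
dS_gen = 1.7796 - 1.1078 = 0.6718 kJ/K (irreversible)

dS_gen = 0.6718 kJ/K, irreversible


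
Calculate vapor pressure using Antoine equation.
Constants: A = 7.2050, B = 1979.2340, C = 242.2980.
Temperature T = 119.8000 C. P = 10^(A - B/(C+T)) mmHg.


C+T = 362.0980
B/(C+T) = 5.4660
log10(P) = 7.2050 - 5.4660 = 1.7390
P = 10^1.7390 = 54.8255 mmHg

54.8255 mmHg


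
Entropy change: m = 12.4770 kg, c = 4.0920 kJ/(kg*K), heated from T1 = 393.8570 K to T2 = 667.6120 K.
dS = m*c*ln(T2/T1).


T2/T1 = 1.6951
ln(T2/T1) = 0.5277
dS = 12.4770 * 4.0920 * 0.5277 = 26.9432 kJ/K

26.9432 kJ/K


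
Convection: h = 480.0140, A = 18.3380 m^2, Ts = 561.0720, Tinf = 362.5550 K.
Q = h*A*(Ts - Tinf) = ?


dT = 198.5170 K
Q = 480.0140 * 18.3380 * 198.5170 = 1747445.2437 W

1747445.2437 W


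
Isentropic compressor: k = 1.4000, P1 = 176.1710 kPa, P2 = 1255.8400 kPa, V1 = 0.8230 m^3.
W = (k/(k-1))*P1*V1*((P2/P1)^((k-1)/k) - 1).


(k-1)/k = 0.2857
(P2/P1)^exp = 1.7527
W = 3.5000 * 176.1710 * 0.8230 * (1.7527 - 1) = 381.9792 kJ

381.9792 kJ


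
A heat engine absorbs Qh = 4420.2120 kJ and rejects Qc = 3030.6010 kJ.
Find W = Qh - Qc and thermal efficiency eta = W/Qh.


W = 4420.2120 - 3030.6010 = 1389.6110 kJ
eta = 1389.6110 / 4420.2120 = 0.3144 = 31.4377%

W = 1389.6110 kJ, eta = 31.4377%


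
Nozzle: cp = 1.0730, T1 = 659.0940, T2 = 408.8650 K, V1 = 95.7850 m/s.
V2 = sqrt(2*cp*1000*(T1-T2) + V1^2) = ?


dT = 250.2290 K
2*cp*1000*dT = 536991.4340
V1^2 = 9174.7662
V2 = sqrt(546166.2002) = 739.0306 m/s

739.0306 m/s


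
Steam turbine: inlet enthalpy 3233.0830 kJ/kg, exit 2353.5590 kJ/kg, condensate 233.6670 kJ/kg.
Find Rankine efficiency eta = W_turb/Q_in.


W = 879.5240 kJ/kg
Q_in = 2999.4160 kJ/kg
eta = 0.2932 = 29.3232%

eta = 29.3232%


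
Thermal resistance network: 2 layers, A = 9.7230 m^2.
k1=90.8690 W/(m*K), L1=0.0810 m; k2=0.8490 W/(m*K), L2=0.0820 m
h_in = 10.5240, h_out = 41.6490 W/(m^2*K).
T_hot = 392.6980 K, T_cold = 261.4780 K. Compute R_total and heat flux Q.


R_conv_in = 1/(10.5240*9.7230) = 0.0098
R_1 = 0.0810/(90.8690*9.7230) = 9.1679e-05
R_2 = 0.0820/(0.8490*9.7230) = 0.0099
R_conv_out = 1/(41.6490*9.7230) = 0.0025
R_total = 0.0223 K/W
Q = 131.2200 / 0.0223 = 5892.8989 W

R_total = 0.0223 K/W, Q = 5892.8989 W


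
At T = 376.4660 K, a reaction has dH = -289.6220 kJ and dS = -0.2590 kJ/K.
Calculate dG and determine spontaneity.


T*dS = 376.4660 * -0.2590 = -97.5047 kJ
dG = -289.6220 + 97.5047 = -192.1173 kJ (spontaneous)

dG = -192.1173 kJ, spontaneous


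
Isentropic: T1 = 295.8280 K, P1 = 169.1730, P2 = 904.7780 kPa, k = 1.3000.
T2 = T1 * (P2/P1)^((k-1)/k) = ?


(k-1)/k = 0.2308
(P2/P1)^exp = 1.4725
T2 = 295.8280 * 1.4725 = 435.6001 K

435.6001 K


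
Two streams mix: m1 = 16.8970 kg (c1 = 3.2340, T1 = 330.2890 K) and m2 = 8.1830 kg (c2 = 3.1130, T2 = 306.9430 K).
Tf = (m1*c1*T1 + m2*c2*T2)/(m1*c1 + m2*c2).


num = 25867.5762
den = 80.1186
Tf = 322.8661 K

322.8661 K


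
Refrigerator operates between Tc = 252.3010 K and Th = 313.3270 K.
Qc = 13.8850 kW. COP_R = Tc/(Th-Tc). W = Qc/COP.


COP = 252.3010 / 61.0260 = 4.1343
W = 13.8850 / 4.1343 = 3.3585 kW

COP = 4.1343, W = 3.3585 kW


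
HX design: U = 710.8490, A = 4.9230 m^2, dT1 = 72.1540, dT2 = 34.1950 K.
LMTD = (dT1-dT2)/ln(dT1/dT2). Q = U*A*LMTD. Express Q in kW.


LMTD = 50.8341 K
Q = 710.8490 * 4.9230 * 50.8341 = 177894.3925 W = 177.8944 kW

177.8944 kW


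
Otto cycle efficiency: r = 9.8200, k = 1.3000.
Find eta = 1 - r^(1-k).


r^(k-1) = 1.9844
eta = 1 - 1/1.9844 = 0.4961 = 49.6074%

49.6074%


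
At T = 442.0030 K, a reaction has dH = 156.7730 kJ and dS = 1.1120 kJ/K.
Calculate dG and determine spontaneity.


T*dS = 442.0030 * 1.1120 = 491.5073 kJ
dG = 156.7730 - 491.5073 = -334.7343 kJ (spontaneous)

dG = -334.7343 kJ, spontaneous


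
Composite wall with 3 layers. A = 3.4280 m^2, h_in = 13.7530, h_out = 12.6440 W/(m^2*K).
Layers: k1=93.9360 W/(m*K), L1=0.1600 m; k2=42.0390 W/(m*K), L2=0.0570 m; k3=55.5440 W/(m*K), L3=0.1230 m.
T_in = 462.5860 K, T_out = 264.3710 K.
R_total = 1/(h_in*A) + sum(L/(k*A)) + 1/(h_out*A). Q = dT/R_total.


R_conv_in = 1/(13.7530*3.4280) = 0.0212
R_1 = 0.1600/(93.9360*3.4280) = 0.0005
R_2 = 0.0570/(42.0390*3.4280) = 0.0004
R_3 = 0.1230/(55.5440*3.4280) = 0.0006
R_conv_out = 1/(12.6440*3.4280) = 0.0231
R_total = 0.0458 K/W
Q = 198.2150 / 0.0458 = 4325.8674 W

R_total = 0.0458 K/W, Q = 4325.8674 W


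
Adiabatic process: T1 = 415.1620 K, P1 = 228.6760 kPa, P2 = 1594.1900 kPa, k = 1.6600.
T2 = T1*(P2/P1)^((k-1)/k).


(k-1)/k = 0.3976
(P2/P1)^exp = 2.1642
T2 = 415.1620 * 2.1642 = 898.4901 K

898.4901 K


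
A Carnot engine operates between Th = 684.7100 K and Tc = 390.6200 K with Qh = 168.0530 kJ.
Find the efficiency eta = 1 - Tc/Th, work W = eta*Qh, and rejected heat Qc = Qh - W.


eta = 1 - 390.6200/684.7100 = 0.4295
W = 0.4295 * 168.0530 = 72.1805 kJ
Qc = 168.0530 - 72.1805 = 95.8725 kJ

eta = 42.9510%, W = 72.1805 kJ, Qc = 95.8725 kJ


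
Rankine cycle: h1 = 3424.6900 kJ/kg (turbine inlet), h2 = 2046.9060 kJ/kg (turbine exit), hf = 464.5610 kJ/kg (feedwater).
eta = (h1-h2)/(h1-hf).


W = 1377.7840 kJ/kg
Q_in = 2960.1290 kJ/kg
eta = 0.4654 = 46.5447%

eta = 46.5447%


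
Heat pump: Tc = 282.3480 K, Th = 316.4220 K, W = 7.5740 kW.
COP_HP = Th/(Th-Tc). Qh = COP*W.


COP = 316.4220 / 34.0740 = 9.2863
Qh = 9.2863 * 7.5740 = 70.3346 kW

COP = 9.2863, Qh = 70.3346 kW


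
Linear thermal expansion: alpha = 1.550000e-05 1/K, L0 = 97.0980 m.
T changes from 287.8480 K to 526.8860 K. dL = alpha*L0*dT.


dT = 239.0380 K
dL = 1.550000e-05 * 97.0980 * 239.0380 = 0.359757 m
L_final = 97.457757 m

dL = 0.359757 m


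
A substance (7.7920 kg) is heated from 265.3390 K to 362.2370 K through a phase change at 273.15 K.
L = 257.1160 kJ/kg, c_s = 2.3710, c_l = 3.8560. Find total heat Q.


Q1 (sensible, solid) = 7.7920 * 2.3710 * 7.8110 = 144.3069 kJ
Q2 (latent) = 7.7920 * 257.1160 = 2003.4479 kJ
Q3 (sensible, liquid) = 7.7920 * 3.8560 * 89.0870 = 2676.7037 kJ
Q_total = 4824.4585 kJ

4824.4585 kJ


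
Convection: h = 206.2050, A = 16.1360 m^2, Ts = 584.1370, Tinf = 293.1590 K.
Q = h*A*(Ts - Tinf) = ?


dT = 290.9780 K
Q = 206.2050 * 16.1360 * 290.9780 = 968178.0480 W

968178.0480 W


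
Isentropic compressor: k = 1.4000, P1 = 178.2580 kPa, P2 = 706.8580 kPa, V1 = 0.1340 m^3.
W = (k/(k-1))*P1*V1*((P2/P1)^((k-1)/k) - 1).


(k-1)/k = 0.2857
(P2/P1)^exp = 1.4823
W = 3.5000 * 178.2580 * 0.1340 * (1.4823 - 1) = 40.3223 kJ

40.3223 kJ


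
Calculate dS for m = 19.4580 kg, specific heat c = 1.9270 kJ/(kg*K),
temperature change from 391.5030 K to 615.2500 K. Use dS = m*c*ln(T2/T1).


T2/T1 = 1.5715
ln(T2/T1) = 0.4520
dS = 19.4580 * 1.9270 * 0.4520 = 16.9493 kJ/K

16.9493 kJ/K


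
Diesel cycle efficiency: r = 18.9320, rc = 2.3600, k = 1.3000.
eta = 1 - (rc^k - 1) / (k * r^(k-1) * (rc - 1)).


r^(k-1) = 2.4163
rc^k = 3.0534
eta = 0.5193 = 51.9343%

51.9343%


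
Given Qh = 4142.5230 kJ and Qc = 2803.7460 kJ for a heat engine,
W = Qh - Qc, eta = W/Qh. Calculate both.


W = 4142.5230 - 2803.7460 = 1338.7770 kJ
eta = 1338.7770 / 4142.5230 = 0.3232 = 32.3179%

W = 1338.7770 kJ, eta = 32.3179%


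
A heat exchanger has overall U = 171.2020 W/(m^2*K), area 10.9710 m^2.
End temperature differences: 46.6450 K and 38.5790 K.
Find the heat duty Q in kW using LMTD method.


LMTD = 42.4845 K
Q = 171.2020 * 10.9710 * 42.4845 = 79796.7416 W = 79.7967 kW

79.7967 kW


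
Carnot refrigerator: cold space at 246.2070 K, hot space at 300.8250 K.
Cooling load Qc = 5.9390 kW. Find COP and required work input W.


COP = 246.2070 / 54.6180 = 4.5078
W = 5.9390 / 4.5078 = 1.3175 kW

COP = 4.5078, W = 1.3175 kW


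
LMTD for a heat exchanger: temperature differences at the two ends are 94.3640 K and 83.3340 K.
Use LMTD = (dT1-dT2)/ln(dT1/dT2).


dT1/dT2 = 1.1324
ln(dT1/dT2) = 0.1243
LMTD = 11.0300 / 0.1243 = 88.7348 K

88.7348 K


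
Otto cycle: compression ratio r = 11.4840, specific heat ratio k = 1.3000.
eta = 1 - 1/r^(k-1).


r^(k-1) = 2.0798
eta = 1 - 1/2.0798 = 0.5192 = 51.9192%

51.9192%


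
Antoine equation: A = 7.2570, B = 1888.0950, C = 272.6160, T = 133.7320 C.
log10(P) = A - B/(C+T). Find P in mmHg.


C+T = 406.3480
B/(C+T) = 4.6465
log10(P) = 7.2570 - 4.6465 = 2.6105
P = 10^2.6105 = 407.8518 mmHg

407.8518 mmHg


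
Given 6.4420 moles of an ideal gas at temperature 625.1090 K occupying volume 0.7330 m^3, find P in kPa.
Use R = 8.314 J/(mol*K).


P = nRT/V = 6.4420 * 8.314 * 625.1090 / 0.7330
= 33480.0804 / 0.7330 = 45675.4167 Pa = 45.6754 kPa

45.6754 kPa


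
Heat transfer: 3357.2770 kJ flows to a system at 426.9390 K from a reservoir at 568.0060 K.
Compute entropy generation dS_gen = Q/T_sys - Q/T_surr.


dS_sys = 3357.2770/426.9390 = 7.8636 kJ/K
dS_surr = -3357.2770/568.0060 = -5.9106 kJ/K
dS_gen = 7.8636 - 5.9106 = 1.9530 kJ/K (irreversible)

dS_gen = 1.9530 kJ/K, irreversible


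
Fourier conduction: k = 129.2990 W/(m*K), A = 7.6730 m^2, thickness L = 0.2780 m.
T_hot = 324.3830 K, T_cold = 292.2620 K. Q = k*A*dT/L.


dT = 32.1210 K
Q = 129.2990 * 7.6730 * 32.1210 / 0.2780 = 114631.6717 W

114631.6717 W


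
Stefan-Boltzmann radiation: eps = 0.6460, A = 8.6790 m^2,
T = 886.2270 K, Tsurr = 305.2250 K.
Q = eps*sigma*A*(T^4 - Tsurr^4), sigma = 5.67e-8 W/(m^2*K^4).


T^4 = 6.1685e+11
Tsurr^4 = 8.6792e+09
Q = 0.6460 * 5.67e-8 * 8.6790 * 6.0817e+11 = 193335.3034 W

193335.3034 W


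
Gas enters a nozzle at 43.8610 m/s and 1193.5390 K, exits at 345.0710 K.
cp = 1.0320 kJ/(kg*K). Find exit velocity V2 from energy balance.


dT = 848.4680 K
2*cp*1000*dT = 1751237.9520
V1^2 = 1923.7873
V2 = sqrt(1753161.7393) = 1324.0701 m/s

1324.0701 m/s


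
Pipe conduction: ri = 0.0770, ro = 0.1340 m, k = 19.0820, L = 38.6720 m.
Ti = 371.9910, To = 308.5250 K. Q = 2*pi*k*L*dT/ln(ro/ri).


dT = 63.4660 K
ln(ro/ri) = 0.5540
Q = 2*pi*19.0820*38.6720*63.4660 / 0.5540 = 531134.8602 W

531134.8602 W


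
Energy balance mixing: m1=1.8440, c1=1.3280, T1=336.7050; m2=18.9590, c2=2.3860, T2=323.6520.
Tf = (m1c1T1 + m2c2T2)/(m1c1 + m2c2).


num = 15465.3122
den = 47.6850
Tf = 324.3223 K

324.3223 K


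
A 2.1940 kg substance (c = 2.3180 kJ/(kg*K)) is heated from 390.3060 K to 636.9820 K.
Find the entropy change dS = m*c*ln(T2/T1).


T2/T1 = 1.6320
ln(T2/T1) = 0.4898
dS = 2.1940 * 2.3180 * 0.4898 = 2.4910 kJ/K

2.4910 kJ/K


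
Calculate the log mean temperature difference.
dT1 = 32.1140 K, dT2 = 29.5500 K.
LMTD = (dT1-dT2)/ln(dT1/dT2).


dT1/dT2 = 1.0868
ln(dT1/dT2) = 0.0832
LMTD = 2.5640 / 0.0832 = 30.8142 K

30.8142 K


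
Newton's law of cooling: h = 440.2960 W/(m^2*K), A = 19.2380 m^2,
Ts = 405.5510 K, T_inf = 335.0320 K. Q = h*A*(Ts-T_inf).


dT = 70.5190 K
Q = 440.2960 * 19.2380 * 70.5190 = 597325.1565 W

597325.1565 W


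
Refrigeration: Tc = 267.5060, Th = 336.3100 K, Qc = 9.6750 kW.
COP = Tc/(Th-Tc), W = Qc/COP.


COP = 267.5060 / 68.8040 = 3.8879
W = 9.6750 / 3.8879 = 2.4885 kW

COP = 3.8879, W = 2.4885 kW


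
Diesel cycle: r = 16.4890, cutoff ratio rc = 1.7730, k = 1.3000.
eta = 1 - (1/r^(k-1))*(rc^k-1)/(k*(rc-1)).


r^(k-1) = 2.3182
rc^k = 2.1053
eta = 0.5255 = 52.5525%

52.5525%


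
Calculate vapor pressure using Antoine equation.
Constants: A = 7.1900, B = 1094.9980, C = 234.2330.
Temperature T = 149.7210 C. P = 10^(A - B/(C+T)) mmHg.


C+T = 383.9540
B/(C+T) = 2.8519
log10(P) = 7.1900 - 2.8519 = 4.3381
P = 10^4.3381 = 21782.1666 mmHg

21782.1666 mmHg


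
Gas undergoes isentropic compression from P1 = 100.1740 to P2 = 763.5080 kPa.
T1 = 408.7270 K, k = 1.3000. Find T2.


(k-1)/k = 0.2308
(P2/P1)^exp = 1.5979
T2 = 408.7270 * 1.5979 = 653.1085 K

653.1085 K


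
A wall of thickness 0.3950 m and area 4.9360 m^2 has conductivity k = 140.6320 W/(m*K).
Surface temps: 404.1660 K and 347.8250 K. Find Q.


dT = 56.3410 K
Q = 140.6320 * 4.9360 * 56.3410 / 0.3950 = 99011.7552 W

99011.7552 W


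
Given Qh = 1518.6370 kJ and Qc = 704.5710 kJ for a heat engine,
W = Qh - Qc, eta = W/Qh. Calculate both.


W = 1518.6370 - 704.5710 = 814.0660 kJ
eta = 814.0660 / 1518.6370 = 0.5361 = 53.6050%

W = 814.0660 kJ, eta = 53.6050%


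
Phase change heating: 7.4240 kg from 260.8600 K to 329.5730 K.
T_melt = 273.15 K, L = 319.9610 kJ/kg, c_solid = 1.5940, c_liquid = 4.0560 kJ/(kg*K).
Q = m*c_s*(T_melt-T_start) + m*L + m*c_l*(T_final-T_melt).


Q1 (sensible, solid) = 7.4240 * 1.5940 * 12.2900 = 145.4381 kJ
Q2 (latent) = 7.4240 * 319.9610 = 2375.3905 kJ
Q3 (sensible, liquid) = 7.4240 * 4.0560 * 56.4230 = 1698.9949 kJ
Q_total = 4219.8235 kJ

4219.8235 kJ


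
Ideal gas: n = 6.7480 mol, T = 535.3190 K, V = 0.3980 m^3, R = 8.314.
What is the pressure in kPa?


P = nRT/V = 6.7480 * 8.314 * 535.3190 / 0.3980
= 30032.9333 / 0.3980 = 75459.6315 Pa = 75.4596 kPa

75.4596 kPa


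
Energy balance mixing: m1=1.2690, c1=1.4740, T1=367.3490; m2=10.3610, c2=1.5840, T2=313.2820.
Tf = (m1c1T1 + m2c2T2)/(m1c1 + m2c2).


num = 5828.6576
den = 18.2823
Tf = 318.8137 K

318.8137 K


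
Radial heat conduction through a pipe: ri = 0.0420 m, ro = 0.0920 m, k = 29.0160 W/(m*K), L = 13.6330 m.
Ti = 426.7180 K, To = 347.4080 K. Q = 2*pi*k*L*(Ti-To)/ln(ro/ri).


dT = 79.3100 K
ln(ro/ri) = 0.7841
Q = 2*pi*29.0160*13.6330*79.3100 / 0.7841 = 251393.9611 W

251393.9611 W


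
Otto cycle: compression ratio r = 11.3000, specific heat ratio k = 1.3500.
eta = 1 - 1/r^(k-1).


r^(k-1) = 2.3366
eta = 1 - 1/2.3366 = 0.5720 = 57.2021%

57.2021%


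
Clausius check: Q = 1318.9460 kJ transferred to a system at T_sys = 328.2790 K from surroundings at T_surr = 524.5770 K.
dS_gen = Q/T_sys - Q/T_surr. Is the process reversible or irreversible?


dS_sys = 1318.9460/328.2790 = 4.0178 kJ/K
dS_surr = -1318.9460/524.5770 = -2.5143 kJ/K
dS_gen = 4.0178 - 2.5143 = 1.5035 kJ/K (irreversible)

dS_gen = 1.5035 kJ/K, irreversible


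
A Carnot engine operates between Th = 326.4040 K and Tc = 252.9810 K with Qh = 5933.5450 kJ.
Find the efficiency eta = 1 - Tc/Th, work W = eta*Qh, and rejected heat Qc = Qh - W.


eta = 1 - 252.9810/326.4040 = 0.2249
W = 0.2249 * 5933.5450 = 1334.7222 kJ
Qc = 5933.5450 - 1334.7222 = 4598.8228 kJ

eta = 22.4945%, W = 1334.7222 kJ, Qc = 4598.8228 kJ


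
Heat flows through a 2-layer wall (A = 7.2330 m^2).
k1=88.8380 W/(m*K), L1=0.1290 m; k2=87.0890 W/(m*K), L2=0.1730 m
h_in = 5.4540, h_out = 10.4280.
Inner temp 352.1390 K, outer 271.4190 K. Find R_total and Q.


R_conv_in = 1/(5.4540*7.2330) = 0.0253
R_1 = 0.1290/(88.8380*7.2330) = 0.0002
R_2 = 0.1730/(87.0890*7.2330) = 0.0003
R_conv_out = 1/(10.4280*7.2330) = 0.0133
R_total = 0.0391 K/W
Q = 80.7200 / 0.0391 = 2065.3587 W

R_total = 0.0391 K/W, Q = 2065.3587 W


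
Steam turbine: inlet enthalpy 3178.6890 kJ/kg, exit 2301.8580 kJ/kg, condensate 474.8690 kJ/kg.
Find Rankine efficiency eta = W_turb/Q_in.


W = 876.8310 kJ/kg
Q_in = 2703.8200 kJ/kg
eta = 0.3243 = 32.4293%

eta = 32.4293%


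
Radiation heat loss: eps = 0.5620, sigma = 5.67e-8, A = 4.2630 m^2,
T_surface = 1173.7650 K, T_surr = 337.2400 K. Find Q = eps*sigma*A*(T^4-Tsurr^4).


T^4 = 1.8981e+12
Tsurr^4 = 1.2935e+10
Q = 0.5620 * 5.67e-8 * 4.2630 * 1.8852e+12 = 256088.2867 W

256088.2867 W


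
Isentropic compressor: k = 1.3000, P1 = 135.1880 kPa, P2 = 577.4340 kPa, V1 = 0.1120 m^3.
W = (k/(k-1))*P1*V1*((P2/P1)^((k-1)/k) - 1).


(k-1)/k = 0.2308
(P2/P1)^exp = 1.3980
W = 4.3333 * 135.1880 * 0.1120 * (1.3980 - 1) = 26.1149 kJ

26.1149 kJ


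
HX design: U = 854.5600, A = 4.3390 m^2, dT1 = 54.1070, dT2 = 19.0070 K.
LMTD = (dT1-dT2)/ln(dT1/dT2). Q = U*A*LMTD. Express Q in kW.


LMTD = 33.5514 K
Q = 854.5600 * 4.3390 * 33.5514 = 124406.4162 W = 124.4064 kW

124.4064 kW


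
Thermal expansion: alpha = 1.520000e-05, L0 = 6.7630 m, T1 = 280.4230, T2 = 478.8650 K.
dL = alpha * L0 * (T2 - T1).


dT = 198.4420 K
dL = 1.520000e-05 * 6.7630 * 198.4420 = 0.020399 m
L_final = 6.783399 m

dL = 0.020399 m


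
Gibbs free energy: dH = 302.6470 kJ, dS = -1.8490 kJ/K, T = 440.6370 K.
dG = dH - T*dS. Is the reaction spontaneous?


T*dS = 440.6370 * -1.8490 = -814.7378 kJ
dG = 302.6470 + 814.7378 = 1117.3848 kJ (non-spontaneous)

dG = 1117.3848 kJ, non-spontaneous


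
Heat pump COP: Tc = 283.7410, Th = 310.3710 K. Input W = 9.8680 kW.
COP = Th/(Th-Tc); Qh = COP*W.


COP = 310.3710 / 26.6300 = 11.6549
Qh = 11.6549 * 9.8680 = 115.0109 kW

COP = 11.6549, Qh = 115.0109 kW


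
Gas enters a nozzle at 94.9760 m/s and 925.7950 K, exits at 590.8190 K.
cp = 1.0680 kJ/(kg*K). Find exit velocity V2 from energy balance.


dT = 334.9760 K
2*cp*1000*dT = 715508.7360
V1^2 = 9020.4406
V2 = sqrt(724529.1766) = 851.1928 m/s

851.1928 m/s


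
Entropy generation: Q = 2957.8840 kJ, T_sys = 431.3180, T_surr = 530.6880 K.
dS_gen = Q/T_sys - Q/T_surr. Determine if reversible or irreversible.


dS_sys = 2957.8840/431.3180 = 6.8578 kJ/K
dS_surr = -2957.8840/530.6880 = -5.5737 kJ/K
dS_gen = 6.8578 - 5.5737 = 1.2841 kJ/K (irreversible)

dS_gen = 1.2841 kJ/K, irreversible


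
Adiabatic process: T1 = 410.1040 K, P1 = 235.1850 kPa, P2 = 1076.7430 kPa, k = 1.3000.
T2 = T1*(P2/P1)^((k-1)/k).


(k-1)/k = 0.2308
(P2/P1)^exp = 1.4206
T2 = 410.1040 * 1.4206 = 582.5910 K

582.5910 K


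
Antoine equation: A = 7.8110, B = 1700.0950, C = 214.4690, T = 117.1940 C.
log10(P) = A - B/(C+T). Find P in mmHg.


C+T = 331.6630
B/(C+T) = 5.1260
log10(P) = 7.8110 - 5.1260 = 2.6850
P = 10^2.6850 = 484.2044 mmHg

484.2044 mmHg


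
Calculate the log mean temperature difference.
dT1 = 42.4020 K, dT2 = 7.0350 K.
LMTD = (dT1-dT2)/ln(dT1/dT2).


dT1/dT2 = 6.0273
ln(dT1/dT2) = 1.7963
LMTD = 35.3670 / 1.7963 = 19.6888 K

19.6888 K


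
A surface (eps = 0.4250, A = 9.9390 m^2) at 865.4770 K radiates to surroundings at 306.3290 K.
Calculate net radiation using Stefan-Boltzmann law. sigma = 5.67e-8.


T^4 = 5.6108e+11
Tsurr^4 = 8.8055e+09
Q = 0.4250 * 5.67e-8 * 9.9390 * 5.5227e+11 = 132271.7163 W

132271.7163 W


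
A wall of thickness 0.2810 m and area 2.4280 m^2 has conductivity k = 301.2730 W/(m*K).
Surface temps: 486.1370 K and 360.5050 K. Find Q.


dT = 125.6320 K
Q = 301.2730 * 2.4280 * 125.6320 / 0.2810 = 327041.4865 W

327041.4865 W


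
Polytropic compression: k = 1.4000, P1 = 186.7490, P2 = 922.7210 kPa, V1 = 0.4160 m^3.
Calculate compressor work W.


(k-1)/k = 0.2857
(P2/P1)^exp = 1.5785
W = 3.5000 * 186.7490 * 0.4160 * (1.5785 - 1) = 157.2855 kJ

157.2855 kJ


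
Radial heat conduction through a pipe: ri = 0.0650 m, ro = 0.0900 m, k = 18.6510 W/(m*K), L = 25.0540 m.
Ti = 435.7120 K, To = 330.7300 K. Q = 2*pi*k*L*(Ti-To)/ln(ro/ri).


dT = 104.9820 K
ln(ro/ri) = 0.3254
Q = 2*pi*18.6510*25.0540*104.9820 / 0.3254 = 947166.7884 W

947166.7884 W


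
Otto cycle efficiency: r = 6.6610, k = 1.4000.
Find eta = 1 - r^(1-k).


r^(k-1) = 2.1351
eta = 1 - 1/2.1351 = 0.5316 = 53.1635%

53.1635%


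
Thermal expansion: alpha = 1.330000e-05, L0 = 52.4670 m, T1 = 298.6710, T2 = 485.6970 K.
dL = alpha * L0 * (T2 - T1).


dT = 187.0260 K
dL = 1.330000e-05 * 52.4670 * 187.0260 = 0.130509 m
L_final = 52.597509 m

dL = 0.130509 m


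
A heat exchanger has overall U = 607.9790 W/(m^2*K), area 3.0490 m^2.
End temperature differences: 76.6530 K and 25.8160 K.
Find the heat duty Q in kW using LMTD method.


LMTD = 46.7125 K
Q = 607.9790 * 3.0490 * 46.7125 = 86592.3582 W = 86.5924 kW

86.5924 kW


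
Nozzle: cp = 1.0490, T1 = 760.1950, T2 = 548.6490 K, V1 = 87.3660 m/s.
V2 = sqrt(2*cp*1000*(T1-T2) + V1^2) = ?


dT = 211.5460 K
2*cp*1000*dT = 443823.5080
V1^2 = 7632.8180
V2 = sqrt(451456.3260) = 671.9050 m/s

671.9050 m/s


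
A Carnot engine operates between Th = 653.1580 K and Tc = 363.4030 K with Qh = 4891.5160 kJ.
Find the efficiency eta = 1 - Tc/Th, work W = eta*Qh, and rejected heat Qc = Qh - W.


eta = 1 - 363.4030/653.1580 = 0.4436
W = 0.4436 * 4891.5160 = 2169.9822 kJ
Qc = 4891.5160 - 2169.9822 = 2721.5338 kJ

eta = 44.3622%, W = 2169.9822 kJ, Qc = 2721.5338 kJ


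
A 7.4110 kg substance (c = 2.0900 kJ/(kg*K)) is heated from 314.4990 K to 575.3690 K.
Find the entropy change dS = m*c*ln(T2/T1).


T2/T1 = 1.8295
ln(T2/T1) = 0.6040
dS = 7.4110 * 2.0900 * 0.6040 = 9.3558 kJ/K

9.3558 kJ/K
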